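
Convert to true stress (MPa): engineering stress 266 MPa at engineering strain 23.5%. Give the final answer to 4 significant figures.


sigma_true = sigma_eng * (1 + epsilon_eng)
sigma_true = 266 * (1 + 0.235)
sigma_true = 328.5 MPa


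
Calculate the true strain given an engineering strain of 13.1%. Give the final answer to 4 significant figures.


epsilon_true = ln(1 + epsilon_eng)
epsilon_true = ln(1 + 0.131)
epsilon_true = 0.1231


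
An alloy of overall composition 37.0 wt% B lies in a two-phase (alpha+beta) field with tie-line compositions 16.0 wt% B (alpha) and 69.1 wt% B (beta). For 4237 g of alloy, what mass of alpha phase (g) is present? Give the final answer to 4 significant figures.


f_alpha = (C_beta - C0) / (C_beta - C_alpha)
f_alpha = (69.1 - 37.0) / (69.1 - 16.0) = 0.60452
m_alpha = f_alpha * m_total = 0.60452 * 4237 = 2561 g


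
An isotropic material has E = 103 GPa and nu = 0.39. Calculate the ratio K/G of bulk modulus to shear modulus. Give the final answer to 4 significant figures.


G = E / (2*(1+nu))
G = 103 / (2*(1+0.39)) = 37.0504 GPa
K = E / (3*(1-2*nu))
K = 103 / (3*(1-2*0.39)) = 156.061 GPa
K/G = 156.061 / 37.0504 = 4.212


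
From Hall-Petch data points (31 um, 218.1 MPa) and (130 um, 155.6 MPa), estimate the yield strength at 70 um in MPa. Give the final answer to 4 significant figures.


sigma_y = sigma0 + k / sqrt(d)
1/sqrt(d1) = 1/sqrt(3.1e-05) = 179.605;  1/sqrt(d2) = 87.7058
k = (sigma1 - sigma2) / (1/sqrt(d1) - 1/sqrt(d2)) = (218.1 - 155.6) / (179.605 - 87.7058) = 0.680091 MPa*m^0.5
sigma0 = sigma1 - k/sqrt(d1) = 218.1 - 0.680091*179.605 = 95.9521 MPa
sigma_y(d3) = 95.9521 + 0.680091 / sqrt(7e-05) = 177.2 MPa


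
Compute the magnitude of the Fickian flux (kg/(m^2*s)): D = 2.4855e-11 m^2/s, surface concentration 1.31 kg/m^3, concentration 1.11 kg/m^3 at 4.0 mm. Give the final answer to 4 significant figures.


J = -D * (dC/dx) = D * (C1 - C2) / dx
J = 2.4855e-11 * (1.31 - 1.11) / 4e-03
J = 1.243e-09 kg/(m^2*s)


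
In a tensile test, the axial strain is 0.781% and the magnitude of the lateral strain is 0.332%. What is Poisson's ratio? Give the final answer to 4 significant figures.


nu = -epsilon_lat / epsilon_axial
Lateral strain is contraction (negative), so using magnitudes:
nu = 0.332 / 0.781
nu = 0.4251


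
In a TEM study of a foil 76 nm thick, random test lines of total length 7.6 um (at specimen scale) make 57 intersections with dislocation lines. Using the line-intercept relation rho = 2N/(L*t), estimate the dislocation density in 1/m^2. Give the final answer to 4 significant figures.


rho = 2N / (L * t)
L = 7.6 um = 7.6e-06 m, t = 76 nm = 7.6e-08 m
rho = 2 * 57 / (7.6e-06 * 7.6e-08)
rho = 1.974e+14 1/m^2


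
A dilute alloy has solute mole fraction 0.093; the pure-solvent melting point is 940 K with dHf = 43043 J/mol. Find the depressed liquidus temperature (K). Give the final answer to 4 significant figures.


dT = R*Tm^2*x / dHf
dT = 8.314 * 940^2 * 0.093 / 43043
dT = 15.8725 K
T_new = 940 - 15.8725 = 924.1 K


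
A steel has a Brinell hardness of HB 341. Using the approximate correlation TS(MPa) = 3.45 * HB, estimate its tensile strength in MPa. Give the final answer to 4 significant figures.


TS (MPa) = 3.45 * HB
TS = 3.45 * 341
TS = 1176 MPa


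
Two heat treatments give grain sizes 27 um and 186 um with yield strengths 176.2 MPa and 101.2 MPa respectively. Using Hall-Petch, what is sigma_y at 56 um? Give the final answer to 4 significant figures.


sigma_y = sigma0 + k / sqrt(d)
1/sqrt(d1) = 1/sqrt(2.7e-05) = 192.45;  1/sqrt(d2) = 73.3236
k = (sigma1 - sigma2) / (1/sqrt(d1) - 1/sqrt(d2)) = (176.2 - 101.2) / (192.45 - 73.3236) = 0.629583 MPa*m^0.5
sigma0 = sigma1 - k/sqrt(d1) = 176.2 - 0.629583*192.45 = 55.0368 MPa
sigma_y(d3) = 55.0368 + 0.629583 / sqrt(5.6e-05) = 139.2 MPa


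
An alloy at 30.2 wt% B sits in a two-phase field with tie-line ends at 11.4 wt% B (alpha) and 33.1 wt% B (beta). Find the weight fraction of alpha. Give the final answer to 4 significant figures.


f_alpha = (C_beta - C0) / (C_beta - C_alpha)
f_alpha = (33.1 - 30.2) / (33.1 - 11.4)
f_alpha = 0.1336


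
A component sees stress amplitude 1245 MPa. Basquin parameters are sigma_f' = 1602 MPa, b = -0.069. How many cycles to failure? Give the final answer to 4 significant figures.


sigma_a = sigma_f' * (2*Nf)^b
2*Nf = (sigma_a / sigma_f')^(1/b)
2*Nf = (1245 / 1602)^(1/-0.069)
2*Nf = 38.624
Nf = 19.31 cycles


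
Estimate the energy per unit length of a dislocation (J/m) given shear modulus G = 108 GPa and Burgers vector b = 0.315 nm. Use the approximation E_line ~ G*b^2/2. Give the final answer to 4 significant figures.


E = G*b^2/2
b = 0.315 nm = 3.15e-10 m
G = 108 GPa = 1.08e+11 Pa
E = 0.5 * 1.08e+11 * (3.15e-10)^2
E = 5.358e-09 J/m


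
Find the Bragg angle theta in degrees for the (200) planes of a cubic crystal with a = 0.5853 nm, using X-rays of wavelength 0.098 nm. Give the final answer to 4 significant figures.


d = a / sqrt(h^2+k^2+l^2)
d = 0.5853 / sqrt(4) = 0.29265 nm
lambda = 2*d*sin(theta)  =>  sin(theta) = lambda / (2*d)
sin(theta) = 0.098 / (2 * 0.29265) = 0.167436
theta = 9.639 deg


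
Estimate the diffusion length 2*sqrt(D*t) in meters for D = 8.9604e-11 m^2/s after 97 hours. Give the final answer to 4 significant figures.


t = 97 hr = 349200 s
Diffusion length = 2*sqrt(D*t)
= 2*sqrt(8.9604e-11 * 349200)
= 0.01119 m


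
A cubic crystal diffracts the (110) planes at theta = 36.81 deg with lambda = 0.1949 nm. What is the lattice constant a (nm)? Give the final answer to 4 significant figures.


d = lambda / (2*sin(theta))
d = 0.1949 / (2*sin(36.81 deg))
d = 0.162643 nm
a = d * sqrt(h^2+k^2+l^2) = 0.162643 * sqrt(2)
a = 0.23 nm


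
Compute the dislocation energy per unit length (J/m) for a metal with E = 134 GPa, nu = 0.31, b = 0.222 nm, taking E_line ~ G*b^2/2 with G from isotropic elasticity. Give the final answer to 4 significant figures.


Step 1: G = E / (2*(1+nu))
G = 134 / (2*(1+0.31)) = 51.145 GPa = 5.1145e+10 Pa
Step 2: E_line = G*b^2/2
b = 0.222 nm = 2.22e-10 m
E_line = 0.5 * 5.1145e+10 * (2.22e-10)^2 = 1.26e-09 J/m


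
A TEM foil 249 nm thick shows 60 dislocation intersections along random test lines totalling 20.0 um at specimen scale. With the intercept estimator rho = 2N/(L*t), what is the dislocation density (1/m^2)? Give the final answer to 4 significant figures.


rho = 2N / (L * t)
L = 20.0 um = 2e-05 m, t = 249 nm = 2.49e-07 m
rho = 2 * 60 / (2e-05 * 2.49e-07)
rho = 2.41e+13 1/m^2


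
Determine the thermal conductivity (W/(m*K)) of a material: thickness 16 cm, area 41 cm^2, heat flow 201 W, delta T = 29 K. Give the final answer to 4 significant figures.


k = Q*L / (A*dT)
L = 0.16 m, A = 4.1e-03 m^2
k = 201 * 0.16 / (4.1e-03 * 29)
k = 270.5 W/(m*K)


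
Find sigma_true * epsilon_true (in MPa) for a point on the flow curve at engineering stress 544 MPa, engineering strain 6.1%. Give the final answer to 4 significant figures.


sigma_true = sigma_eng * (1 + epsilon_eng)
sigma_true = 544 * (1 + 0.061) = 577.184 MPa
epsilon_true = ln(1 + epsilon_eng)
epsilon_true = ln(1 + 0.061) = 0.0592119
sigma_true * epsilon_true = 577.184 * 0.0592119 = 34.18 MPa


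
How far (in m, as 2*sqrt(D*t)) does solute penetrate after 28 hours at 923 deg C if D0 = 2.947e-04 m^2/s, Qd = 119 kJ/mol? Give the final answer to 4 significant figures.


Step 1: D = D0 * exp(-Qd/(R*T))
T = 1196.15 K
D = 2.947e-04 * exp(-119e3 / (8.314 * 1196.15)) = 1.8732e-09 m^2/s
Step 2: L = 2*sqrt(D*t)
t = 28 h = 100800 s
L = 2*sqrt(1.8732e-09 * 100800) = 0.02748 m


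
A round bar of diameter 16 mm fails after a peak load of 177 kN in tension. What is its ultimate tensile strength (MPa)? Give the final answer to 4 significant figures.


A0 = pi*(d/2)^2 = pi*(16/2)^2 = 201.062 mm^2
UTS = F_max / A0 = 177*1000 / 201.062
UTS = 880.3 MPa


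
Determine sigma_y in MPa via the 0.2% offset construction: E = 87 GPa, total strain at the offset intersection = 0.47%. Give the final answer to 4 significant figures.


Offset strain = 0.002
Elastic strain at yield = total_strain - offset = 4.7e-03 - 0.002 = 2.7e-03
sigma_y = E * elastic_strain = 87000 * 2.7e-03
sigma_y = 234.9 MPa


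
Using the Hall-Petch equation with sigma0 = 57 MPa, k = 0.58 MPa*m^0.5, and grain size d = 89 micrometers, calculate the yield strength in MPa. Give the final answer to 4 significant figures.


sigma_y = sigma0 + k / sqrt(d)
d = 89 um = 8.9e-05 m
sigma_y = 57 + 0.58 / sqrt(8.9e-05)
sigma_y = 118.5 MPa


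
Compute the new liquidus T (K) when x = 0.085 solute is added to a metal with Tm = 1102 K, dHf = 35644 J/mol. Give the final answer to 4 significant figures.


dT = R*Tm^2*x / dHf
dT = 8.314 * 1102^2 * 0.085 / 35644
dT = 24.0772 K
T_new = 1102 - 24.0772 = 1078 K


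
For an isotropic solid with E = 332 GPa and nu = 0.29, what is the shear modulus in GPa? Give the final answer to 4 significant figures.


G = E / (2*(1+nu))
G = 332 / (2*(1+0.29))
G = 128.7 GPa


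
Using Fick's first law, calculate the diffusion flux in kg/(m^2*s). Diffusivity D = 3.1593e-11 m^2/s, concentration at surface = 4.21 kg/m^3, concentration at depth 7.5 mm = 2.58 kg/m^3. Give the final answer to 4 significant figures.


J = -D * (dC/dx) = D * (C1 - C2) / dx
J = 3.1593e-11 * (4.21 - 2.58) / 7.5e-03
J = 6.866e-09 kg/(m^2*s)


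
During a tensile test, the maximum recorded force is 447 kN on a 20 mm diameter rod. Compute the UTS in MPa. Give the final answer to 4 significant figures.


A0 = pi*(d/2)^2 = pi*(20/2)^2 = 314.159 mm^2
UTS = F_max / A0 = 447*1000 / 314.159
UTS = 1423 MPa


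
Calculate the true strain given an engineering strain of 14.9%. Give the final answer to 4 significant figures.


epsilon_true = ln(1 + epsilon_eng)
epsilon_true = ln(1 + 0.149)
epsilon_true = 0.1389


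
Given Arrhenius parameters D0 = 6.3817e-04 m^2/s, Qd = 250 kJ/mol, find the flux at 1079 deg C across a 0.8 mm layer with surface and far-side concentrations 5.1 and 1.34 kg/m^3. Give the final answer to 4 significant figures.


Step 1: D = D0 * exp(-Qd/(R*T))
T = 1079 + 273.15 = 1352.15 K
D = 6.3817e-04 * exp(-250e3 / (8.314 * 1352.15)) = 1.40245e-13 m^2/s
Step 2: J = D * (C1 - C2) / dx
J = 1.40245e-13 * (5.1 - 1.34) / 8e-04
J = 6.592e-10 kg/(m^2*s)


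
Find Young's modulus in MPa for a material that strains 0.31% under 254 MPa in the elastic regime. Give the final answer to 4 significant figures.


E = sigma / epsilon
epsilon = 0.31% = 3.1e-03
E = 254 / 3.1e-03
E = 81940 MPa


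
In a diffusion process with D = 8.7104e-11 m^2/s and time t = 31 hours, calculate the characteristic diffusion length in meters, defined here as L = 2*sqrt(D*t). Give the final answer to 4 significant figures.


t = 31 hr = 111600 s
Diffusion length = 2*sqrt(D*t)
= 2*sqrt(8.7104e-11 * 111600)
= 6.236e-03 m


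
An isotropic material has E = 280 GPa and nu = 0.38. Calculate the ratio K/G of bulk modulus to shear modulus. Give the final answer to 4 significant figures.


G = E / (2*(1+nu))
G = 280 / (2*(1+0.38)) = 101.449 GPa
K = E / (3*(1-2*nu))
K = 280 / (3*(1-2*0.38)) = 388.889 GPa
K/G = 388.889 / 101.449 = 3.833


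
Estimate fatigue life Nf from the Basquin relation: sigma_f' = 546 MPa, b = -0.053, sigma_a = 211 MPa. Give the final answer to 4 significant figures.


sigma_a = sigma_f' * (2*Nf)^b
2*Nf = (sigma_a / sigma_f')^(1/b)
2*Nf = (211 / 546)^(1/-0.053)
2*Nf = 6.17672e+07
Nf = 3.088e+07 cycles


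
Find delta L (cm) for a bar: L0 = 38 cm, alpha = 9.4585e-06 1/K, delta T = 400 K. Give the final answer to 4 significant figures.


dL = L0 * alpha * dT
dL = 38 * 9.4585e-06 * 400
dL = 0.1438 cm


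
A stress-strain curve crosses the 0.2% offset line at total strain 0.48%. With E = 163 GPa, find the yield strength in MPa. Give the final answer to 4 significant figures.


Offset strain = 0.002
Elastic strain at yield = total_strain - offset = 4.8e-03 - 0.002 = 2.8e-03
sigma_y = E * elastic_strain = 163000 * 2.8e-03
sigma_y = 456.4 MPa


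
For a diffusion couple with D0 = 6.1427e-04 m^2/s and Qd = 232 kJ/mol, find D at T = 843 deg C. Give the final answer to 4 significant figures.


D = D0 * exp(-Qd / (R*T))
T = 1116.15 K
D = 6.1427e-04 * exp(-232e3 / (8.314 * 1116.15))
D = 8.523e-15 m^2/s


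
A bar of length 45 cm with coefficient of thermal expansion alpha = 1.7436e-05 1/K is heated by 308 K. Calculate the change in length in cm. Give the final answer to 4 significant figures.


dL = L0 * alpha * dT
dL = 45 * 1.7436e-05 * 308
dL = 0.2417 cm


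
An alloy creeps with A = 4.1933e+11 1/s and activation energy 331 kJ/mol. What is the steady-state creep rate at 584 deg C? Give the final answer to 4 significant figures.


rate = A * exp(-Q / (R*T))
T = 584 + 273.15 = 857.15 K
rate = 4.1933e+11 * exp(-331e3 / (8.314 * 857.15))
rate = 2.823e-09 1/s


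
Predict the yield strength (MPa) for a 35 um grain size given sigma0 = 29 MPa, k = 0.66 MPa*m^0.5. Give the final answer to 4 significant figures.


sigma_y = sigma0 + k / sqrt(d)
d = 35 um = 3.5e-05 m
sigma_y = 29 + 0.66 / sqrt(3.5e-05)
sigma_y = 140.6 MPa


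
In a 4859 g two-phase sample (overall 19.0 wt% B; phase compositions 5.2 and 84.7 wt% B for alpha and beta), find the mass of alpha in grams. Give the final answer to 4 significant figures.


f_alpha = (C_beta - C0) / (C_beta - C_alpha)
f_alpha = (84.7 - 19.0) / (84.7 - 5.2) = 0.826415
m_alpha = f_alpha * m_total = 0.826415 * 4859 = 4016 g


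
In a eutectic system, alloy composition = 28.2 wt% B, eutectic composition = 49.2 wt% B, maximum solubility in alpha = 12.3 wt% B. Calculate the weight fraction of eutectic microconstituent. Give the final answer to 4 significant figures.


f_primary = (C_e - C0) / (C_e - C_alpha_max)
f_primary = (49.2 - 28.2) / (49.2 - 12.3)
f_primary = 0.569106
f_eutectic = 1 - 0.569106 = 0.4309


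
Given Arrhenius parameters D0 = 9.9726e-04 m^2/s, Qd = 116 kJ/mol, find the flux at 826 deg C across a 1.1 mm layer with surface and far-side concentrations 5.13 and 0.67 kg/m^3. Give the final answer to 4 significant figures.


Step 1: D = D0 * exp(-Qd/(R*T))
T = 826 + 273.15 = 1099.15 K
D = 9.9726e-04 * exp(-116e3 / (8.314 * 1099.15)) = 3.06175e-09 m^2/s
Step 2: J = D * (C1 - C2) / dx
J = 3.06175e-09 * (5.13 - 0.67) / 1.1e-03
J = 1.241e-05 kg/(m^2*s)


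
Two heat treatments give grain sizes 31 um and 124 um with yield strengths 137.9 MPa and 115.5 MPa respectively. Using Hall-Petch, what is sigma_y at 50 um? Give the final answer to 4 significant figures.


sigma_y = sigma0 + k / sqrt(d)
1/sqrt(d1) = 1/sqrt(3.1e-05) = 179.605;  1/sqrt(d2) = 89.8027
k = (sigma1 - sigma2) / (1/sqrt(d1) - 1/sqrt(d2)) = (137.9 - 115.5) / (179.605 - 89.8027) = 0.249436 MPa*m^0.5
sigma0 = sigma1 - k/sqrt(d1) = 137.9 - 0.249436*179.605 = 93.1 MPa
sigma_y(d3) = 93.1 + 0.249436 / sqrt(5e-05) = 128.4 MPa


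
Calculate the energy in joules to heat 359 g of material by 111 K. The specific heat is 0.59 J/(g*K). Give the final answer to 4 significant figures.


Q = m * cp * dT
Q = 359 * 0.59 * 111
Q = 23510 J


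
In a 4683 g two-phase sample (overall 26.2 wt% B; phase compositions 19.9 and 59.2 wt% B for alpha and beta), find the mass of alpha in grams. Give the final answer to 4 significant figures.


f_alpha = (C_beta - C0) / (C_beta - C_alpha)
f_alpha = (59.2 - 26.2) / (59.2 - 19.9) = 0.839695
m_alpha = f_alpha * m_total = 0.839695 * 4683 = 3932 g


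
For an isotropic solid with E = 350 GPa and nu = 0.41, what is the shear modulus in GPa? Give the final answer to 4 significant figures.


G = E / (2*(1+nu))
G = 350 / (2*(1+0.41))
G = 124.1 GPa


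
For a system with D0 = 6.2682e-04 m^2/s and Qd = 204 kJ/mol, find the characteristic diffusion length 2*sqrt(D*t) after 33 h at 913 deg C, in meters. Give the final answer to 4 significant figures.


Step 1: D = D0 * exp(-Qd/(R*T))
T = 1186.15 K
D = 6.2682e-04 * exp(-204e3 / (8.314 * 1186.15)) = 6.50495e-13 m^2/s
Step 2: L = 2*sqrt(D*t)
t = 33 h = 118800 s
L = 2*sqrt(6.50495e-13 * 118800) = 5.56e-04 m


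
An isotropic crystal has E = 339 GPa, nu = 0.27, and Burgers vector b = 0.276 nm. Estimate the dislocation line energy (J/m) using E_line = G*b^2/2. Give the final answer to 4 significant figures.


Step 1: G = E / (2*(1+nu))
G = 339 / (2*(1+0.27)) = 133.465 GPa = 1.33465e+11 Pa
Step 2: E_line = G*b^2/2
b = 0.276 nm = 2.76e-10 m
E_line = 0.5 * 1.33465e+11 * (2.76e-10)^2 = 5.083e-09 J/m


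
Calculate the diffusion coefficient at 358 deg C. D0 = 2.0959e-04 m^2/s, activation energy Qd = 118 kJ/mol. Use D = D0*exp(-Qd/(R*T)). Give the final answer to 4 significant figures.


D = D0 * exp(-Qd / (R*T))
T = 631.15 K
D = 2.0959e-04 * exp(-118e3 / (8.314 * 631.15))
D = 3.591e-14 m^2/s


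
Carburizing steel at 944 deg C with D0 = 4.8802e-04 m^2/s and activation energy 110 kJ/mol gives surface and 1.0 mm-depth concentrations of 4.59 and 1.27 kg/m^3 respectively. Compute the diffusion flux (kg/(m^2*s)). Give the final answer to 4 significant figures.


Step 1: D = D0 * exp(-Qd/(R*T))
T = 944 + 273.15 = 1217.15 K
D = 4.8802e-04 * exp(-110e3 / (8.314 * 1217.15)) = 9.28023e-09 m^2/s
Step 2: J = D * (C1 - C2) / dx
J = 9.28023e-09 * (4.59 - 1.27) / 1e-03
J = 3.081e-05 kg/(m^2*s)


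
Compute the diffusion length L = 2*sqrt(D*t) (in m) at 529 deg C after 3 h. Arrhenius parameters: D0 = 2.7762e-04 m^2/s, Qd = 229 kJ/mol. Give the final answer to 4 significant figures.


Step 1: D = D0 * exp(-Qd/(R*T))
T = 802.15 K
D = 2.7762e-04 * exp(-229e3 / (8.314 * 802.15)) = 3.39487e-19 m^2/s
Step 2: L = 2*sqrt(D*t)
t = 3 h = 10800 s
L = 2*sqrt(3.39487e-19 * 10800) = 1.211e-07 m


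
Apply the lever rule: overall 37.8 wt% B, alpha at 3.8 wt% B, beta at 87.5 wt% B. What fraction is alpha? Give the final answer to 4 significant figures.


f_alpha = (C_beta - C0) / (C_beta - C_alpha)
f_alpha = (87.5 - 37.8) / (87.5 - 3.8)
f_alpha = 0.5938


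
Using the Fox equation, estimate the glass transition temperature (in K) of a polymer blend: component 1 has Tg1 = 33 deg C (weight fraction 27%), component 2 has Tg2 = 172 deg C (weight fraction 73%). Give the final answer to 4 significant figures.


1/Tg = w1/Tg1 + w2/Tg2 (in Kelvin)
Tg1 = 306.15 K, Tg2 = 445.15 K
1/Tg = 0.27/306.15 + 0.73/445.15
Tg = 396.5 K


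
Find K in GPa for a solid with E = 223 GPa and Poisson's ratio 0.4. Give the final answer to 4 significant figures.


K = E / (3*(1-2*nu))
K = 223 / (3*(1-2*0.4))
K = 371.7 GPa


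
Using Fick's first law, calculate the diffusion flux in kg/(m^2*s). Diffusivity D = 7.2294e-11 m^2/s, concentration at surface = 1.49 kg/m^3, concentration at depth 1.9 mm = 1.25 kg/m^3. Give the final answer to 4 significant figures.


J = -D * (dC/dx) = D * (C1 - C2) / dx
J = 7.2294e-11 * (1.49 - 1.25) / 1.9e-03
J = 9.132e-09 kg/(m^2*s)


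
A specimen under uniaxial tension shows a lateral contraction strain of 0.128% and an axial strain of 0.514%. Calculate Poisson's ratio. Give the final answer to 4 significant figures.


nu = -epsilon_lat / epsilon_axial
Lateral strain is contraction (negative), so using magnitudes:
nu = 0.128 / 0.514
nu = 0.249


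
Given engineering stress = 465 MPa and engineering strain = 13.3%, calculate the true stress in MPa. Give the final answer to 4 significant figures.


sigma_true = sigma_eng * (1 + epsilon_eng)
sigma_true = 465 * (1 + 0.133)
sigma_true = 526.8 MPa


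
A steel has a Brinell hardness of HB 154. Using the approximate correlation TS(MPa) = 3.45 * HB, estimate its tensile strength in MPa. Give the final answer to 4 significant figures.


TS (MPa) = 3.45 * HB
TS = 3.45 * 154
TS = 531.3 MPa


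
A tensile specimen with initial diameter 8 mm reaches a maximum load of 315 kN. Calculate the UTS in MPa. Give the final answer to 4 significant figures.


A0 = pi*(d/2)^2 = pi*(8/2)^2 = 50.2655 mm^2
UTS = F_max / A0 = 315*1000 / 50.2655
UTS = 6267 MPa


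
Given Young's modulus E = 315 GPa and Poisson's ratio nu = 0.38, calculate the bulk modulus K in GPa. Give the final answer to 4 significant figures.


K = E / (3*(1-2*nu))
K = 315 / (3*(1-2*0.38))
K = 437.5 GPa


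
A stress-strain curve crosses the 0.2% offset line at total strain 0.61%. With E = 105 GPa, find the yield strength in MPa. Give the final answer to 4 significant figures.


Offset strain = 0.002
Elastic strain at yield = total_strain - offset = 6.1e-03 - 0.002 = 4.1e-03
sigma_y = E * elastic_strain = 105000 * 4.1e-03
sigma_y = 430.5 MPa


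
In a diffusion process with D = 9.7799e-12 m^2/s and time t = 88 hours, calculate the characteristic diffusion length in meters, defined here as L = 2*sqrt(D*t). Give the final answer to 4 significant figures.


t = 88 hr = 316800 s
Diffusion length = 2*sqrt(D*t)
= 2*sqrt(9.7799e-12 * 316800)
= 3.52e-03 m


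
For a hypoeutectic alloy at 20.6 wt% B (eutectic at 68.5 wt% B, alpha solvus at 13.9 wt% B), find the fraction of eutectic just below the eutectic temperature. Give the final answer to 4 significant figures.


f_primary = (C_e - C0) / (C_e - C_alpha_max)
f_primary = (68.5 - 20.6) / (68.5 - 13.9)
f_primary = 0.877289
f_eutectic = 1 - 0.877289 = 0.1227


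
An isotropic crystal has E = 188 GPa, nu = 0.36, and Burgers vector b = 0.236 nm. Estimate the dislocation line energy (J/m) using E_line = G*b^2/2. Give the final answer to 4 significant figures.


Step 1: G = E / (2*(1+nu))
G = 188 / (2*(1+0.36)) = 69.1176 GPa = 6.91176e+10 Pa
Step 2: E_line = G*b^2/2
b = 0.236 nm = 2.36e-10 m
E_line = 0.5 * 6.91176e+10 * (2.36e-10)^2 = 1.925e-09 J/m


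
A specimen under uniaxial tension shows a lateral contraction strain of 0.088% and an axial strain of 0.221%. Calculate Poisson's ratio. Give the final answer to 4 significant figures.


nu = -epsilon_lat / epsilon_axial
Lateral strain is contraction (negative), so using magnitudes:
nu = 0.088 / 0.221
nu = 0.3982


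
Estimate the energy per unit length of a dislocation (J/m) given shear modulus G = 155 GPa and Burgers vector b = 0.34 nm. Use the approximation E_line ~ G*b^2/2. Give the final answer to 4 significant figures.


E = G*b^2/2
b = 0.34 nm = 3.4e-10 m
G = 155 GPa = 1.55e+11 Pa
E = 0.5 * 1.55e+11 * (3.4e-10)^2
E = 8.959e-09 J/m


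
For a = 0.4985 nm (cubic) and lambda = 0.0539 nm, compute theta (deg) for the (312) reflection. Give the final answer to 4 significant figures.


d = a / sqrt(h^2+k^2+l^2)
d = 0.4985 / sqrt(14) = 0.13323 nm
lambda = 2*d*sin(theta)  =>  sin(theta) = lambda / (2*d)
sin(theta) = 0.0539 / (2 * 0.13323) = 0.202282
theta = 11.67 deg


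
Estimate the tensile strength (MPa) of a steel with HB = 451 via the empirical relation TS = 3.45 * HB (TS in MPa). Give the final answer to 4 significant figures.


TS (MPa) = 3.45 * HB
TS = 3.45 * 451
TS = 1556 MPa


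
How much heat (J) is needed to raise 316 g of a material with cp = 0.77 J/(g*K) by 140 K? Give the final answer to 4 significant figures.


Q = m * cp * dT
Q = 316 * 0.77 * 140
Q = 34060 J


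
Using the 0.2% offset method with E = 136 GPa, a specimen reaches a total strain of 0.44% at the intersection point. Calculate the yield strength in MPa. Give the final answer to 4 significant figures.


Offset strain = 0.002
Elastic strain at yield = total_strain - offset = 4.4e-03 - 0.002 = 2.4e-03
sigma_y = E * elastic_strain = 136000 * 2.4e-03
sigma_y = 326.4 MPa


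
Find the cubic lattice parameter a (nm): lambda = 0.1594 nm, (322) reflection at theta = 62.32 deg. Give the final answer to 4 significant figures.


d = lambda / (2*sin(theta))
d = 0.1594 / (2*sin(62.32 deg))
d = 0.09 nm
a = d * sqrt(h^2+k^2+l^2) = 0.09 * sqrt(17)
a = 0.3711 nm


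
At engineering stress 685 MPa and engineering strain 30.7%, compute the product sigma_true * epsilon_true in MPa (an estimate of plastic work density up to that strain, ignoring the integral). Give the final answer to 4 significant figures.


sigma_true = sigma_eng * (1 + epsilon_eng)
sigma_true = 685 * (1 + 0.307) = 895.295 MPa
epsilon_true = ln(1 + epsilon_eng)
epsilon_true = ln(1 + 0.307) = 0.267734
sigma_true * epsilon_true = 895.295 * 0.267734 = 239.7 MPa


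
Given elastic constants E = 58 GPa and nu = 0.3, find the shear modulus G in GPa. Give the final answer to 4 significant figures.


G = E / (2*(1+nu))
G = 58 / (2*(1+0.3))
G = 22.31 GPa


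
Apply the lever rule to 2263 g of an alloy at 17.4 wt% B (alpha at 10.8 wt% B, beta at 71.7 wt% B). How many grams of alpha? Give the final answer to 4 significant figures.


f_alpha = (C_beta - C0) / (C_beta - C_alpha)
f_alpha = (71.7 - 17.4) / (71.7 - 10.8) = 0.891626
m_alpha = f_alpha * m_total = 0.891626 * 2263 = 2018 g


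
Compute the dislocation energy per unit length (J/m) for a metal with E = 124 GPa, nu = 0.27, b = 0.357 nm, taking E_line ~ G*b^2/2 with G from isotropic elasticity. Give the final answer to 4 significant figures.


Step 1: G = E / (2*(1+nu))
G = 124 / (2*(1+0.27)) = 48.8189 GPa = 4.88189e+10 Pa
Step 2: E_line = G*b^2/2
b = 0.357 nm = 3.57e-10 m
E_line = 0.5 * 4.88189e+10 * (3.57e-10)^2 = 3.111e-09 J/m


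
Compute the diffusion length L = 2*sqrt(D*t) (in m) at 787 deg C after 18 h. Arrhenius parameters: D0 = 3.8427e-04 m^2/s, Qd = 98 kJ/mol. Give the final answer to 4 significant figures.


Step 1: D = D0 * exp(-Qd/(R*T))
T = 1060.15 K
D = 3.8427e-04 * exp(-98e3 / (8.314 * 1060.15)) = 5.7004e-09 m^2/s
Step 2: L = 2*sqrt(D*t)
t = 18 h = 64800 s
L = 2*sqrt(5.7004e-09 * 64800) = 0.03844 m


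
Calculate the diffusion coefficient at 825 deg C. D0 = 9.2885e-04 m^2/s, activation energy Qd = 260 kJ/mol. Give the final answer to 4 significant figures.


D = D0 * exp(-Qd / (R*T))
T = 1098.15 K
D = 9.2885e-04 * exp(-260e3 / (8.314 * 1098.15))
D = 3.984e-16 m^2/s


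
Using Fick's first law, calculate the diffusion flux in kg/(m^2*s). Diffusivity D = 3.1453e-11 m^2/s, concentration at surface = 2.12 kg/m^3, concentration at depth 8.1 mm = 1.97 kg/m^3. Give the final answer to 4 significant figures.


J = -D * (dC/dx) = D * (C1 - C2) / dx
J = 3.1453e-11 * (2.12 - 1.97) / 8.1e-03
J = 5.825e-10 kg/(m^2*s)


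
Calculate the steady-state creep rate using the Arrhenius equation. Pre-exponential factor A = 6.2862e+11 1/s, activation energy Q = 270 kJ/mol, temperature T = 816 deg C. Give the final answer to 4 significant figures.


rate = A * exp(-Q / (R*T))
T = 816 + 273.15 = 1089.15 K
rate = 6.2862e+11 * exp(-270e3 / (8.314 * 1089.15))
rate = 0.07063 1/s


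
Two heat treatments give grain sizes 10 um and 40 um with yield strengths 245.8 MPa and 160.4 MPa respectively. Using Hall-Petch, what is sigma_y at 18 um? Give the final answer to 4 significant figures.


sigma_y = sigma0 + k / sqrt(d)
1/sqrt(d1) = 1/sqrt(1e-05) = 316.228;  1/sqrt(d2) = 158.114
k = (sigma1 - sigma2) / (1/sqrt(d1) - 1/sqrt(d2)) = (245.8 - 160.4) / (316.228 - 158.114) = 0.540117 MPa*m^0.5
sigma0 = sigma1 - k/sqrt(d1) = 245.8 - 0.540117*316.228 = 75 MPa
sigma_y(d3) = 75 + 0.540117 / sqrt(1.8e-05) = 202.3 MPa


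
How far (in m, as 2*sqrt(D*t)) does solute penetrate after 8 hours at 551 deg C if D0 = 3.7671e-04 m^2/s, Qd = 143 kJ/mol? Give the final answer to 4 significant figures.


Step 1: D = D0 * exp(-Qd/(R*T))
T = 824.15 K
D = 3.7671e-04 * exp(-143e3 / (8.314 * 824.15)) = 3.2534e-13 m^2/s
Step 2: L = 2*sqrt(D*t)
t = 8 h = 28800 s
L = 2*sqrt(3.2534e-13 * 28800) = 1.936e-04 m


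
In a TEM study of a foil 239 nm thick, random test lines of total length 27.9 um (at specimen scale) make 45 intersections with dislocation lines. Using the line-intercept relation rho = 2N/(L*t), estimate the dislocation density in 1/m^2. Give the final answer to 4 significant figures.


rho = 2N / (L * t)
L = 27.9 um = 2.79e-05 m, t = 239 nm = 2.39e-07 m
rho = 2 * 45 / (2.79e-05 * 2.39e-07)
rho = 1.35e+13 1/m^2


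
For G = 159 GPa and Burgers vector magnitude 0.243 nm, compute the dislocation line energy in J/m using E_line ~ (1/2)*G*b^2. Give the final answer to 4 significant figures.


E = G*b^2/2
b = 0.243 nm = 2.43e-10 m
G = 159 GPa = 1.59e+11 Pa
E = 0.5 * 1.59e+11 * (2.43e-10)^2
E = 4.694e-09 J/m


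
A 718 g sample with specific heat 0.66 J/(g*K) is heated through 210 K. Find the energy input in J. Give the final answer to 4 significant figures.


Q = m * cp * dT
Q = 718 * 0.66 * 210
Q = 99510 J


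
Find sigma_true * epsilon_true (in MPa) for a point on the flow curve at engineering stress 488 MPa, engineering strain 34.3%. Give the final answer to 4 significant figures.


sigma_true = sigma_eng * (1 + epsilon_eng)
sigma_true = 488 * (1 + 0.343) = 655.384 MPa
epsilon_true = ln(1 + epsilon_eng)
epsilon_true = ln(1 + 0.343) = 0.294906
sigma_true * epsilon_true = 655.384 * 0.294906 = 193.3 MPa


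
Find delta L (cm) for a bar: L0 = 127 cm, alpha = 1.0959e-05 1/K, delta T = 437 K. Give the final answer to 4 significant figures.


dL = L0 * alpha * dT
dL = 127 * 1.0959e-05 * 437
dL = 0.6082 cm


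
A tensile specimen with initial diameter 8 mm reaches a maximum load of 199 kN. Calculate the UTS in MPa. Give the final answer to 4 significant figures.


A0 = pi*(d/2)^2 = pi*(8/2)^2 = 50.2655 mm^2
UTS = F_max / A0 = 199*1000 / 50.2655
UTS = 3959 MPa


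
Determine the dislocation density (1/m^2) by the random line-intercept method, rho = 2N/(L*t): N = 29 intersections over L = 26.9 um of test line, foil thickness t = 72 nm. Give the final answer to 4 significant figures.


rho = 2N / (L * t)
L = 26.9 um = 2.69e-05 m, t = 72 nm = 7.2e-08 m
rho = 2 * 29 / (2.69e-05 * 7.2e-08)
rho = 2.995e+13 1/m^2


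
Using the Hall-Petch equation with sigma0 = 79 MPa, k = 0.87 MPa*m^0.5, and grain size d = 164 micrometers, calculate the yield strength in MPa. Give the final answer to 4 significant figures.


sigma_y = sigma0 + k / sqrt(d)
d = 164 um = 1.64e-04 m
sigma_y = 79 + 0.87 / sqrt(1.64e-04)
sigma_y = 146.9 MPa


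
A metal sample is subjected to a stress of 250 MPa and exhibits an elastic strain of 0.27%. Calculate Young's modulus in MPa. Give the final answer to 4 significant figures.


E = sigma / epsilon
epsilon = 0.27% = 2.7e-03
E = 250 / 2.7e-03
E = 92590 MPa


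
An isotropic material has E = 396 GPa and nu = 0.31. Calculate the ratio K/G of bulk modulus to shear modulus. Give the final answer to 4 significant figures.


G = E / (2*(1+nu))
G = 396 / (2*(1+0.31)) = 151.145 GPa
K = E / (3*(1-2*nu))
K = 396 / (3*(1-2*0.31)) = 347.368 GPa
K/G = 347.368 / 151.145 = 2.298


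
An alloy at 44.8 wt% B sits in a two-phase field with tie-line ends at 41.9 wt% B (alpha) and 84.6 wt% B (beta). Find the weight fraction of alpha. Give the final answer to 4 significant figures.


f_alpha = (C_beta - C0) / (C_beta - C_alpha)
f_alpha = (84.6 - 44.8) / (84.6 - 41.9)
f_alpha = 0.9321


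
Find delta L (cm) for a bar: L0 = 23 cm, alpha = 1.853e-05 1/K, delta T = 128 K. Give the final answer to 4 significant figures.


dL = L0 * alpha * dT
dL = 23 * 1.853e-05 * 128
dL = 0.05455 cm


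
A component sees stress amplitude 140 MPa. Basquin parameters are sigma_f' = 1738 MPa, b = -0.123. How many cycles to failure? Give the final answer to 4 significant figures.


sigma_a = sigma_f' * (2*Nf)^b
2*Nf = (sigma_a / sigma_f')^(1/b)
2*Nf = (140 / 1738)^(1/-0.123)
2*Nf = 7.82839e+08
Nf = 3.914e+08 cycles


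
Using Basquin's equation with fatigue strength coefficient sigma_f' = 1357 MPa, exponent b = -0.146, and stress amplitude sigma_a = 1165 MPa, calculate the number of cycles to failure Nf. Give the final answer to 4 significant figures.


sigma_a = sigma_f' * (2*Nf)^b
2*Nf = (sigma_a / sigma_f')^(1/b)
2*Nf = (1165 / 1357)^(1/-0.146)
2*Nf = 2.84311
Nf = 1.422 cycles


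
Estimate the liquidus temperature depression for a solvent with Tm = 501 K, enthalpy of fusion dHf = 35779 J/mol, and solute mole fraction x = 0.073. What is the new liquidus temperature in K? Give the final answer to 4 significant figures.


dT = R*Tm^2*x / dHf
dT = 8.314 * 501^2 * 0.073 / 35779
dT = 4.25775 K
T_new = 501 - 4.25775 = 496.7 K


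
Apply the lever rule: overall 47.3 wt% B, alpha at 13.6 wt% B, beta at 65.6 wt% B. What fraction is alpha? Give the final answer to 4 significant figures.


f_alpha = (C_beta - C0) / (C_beta - C_alpha)
f_alpha = (65.6 - 47.3) / (65.6 - 13.6)
f_alpha = 0.3519


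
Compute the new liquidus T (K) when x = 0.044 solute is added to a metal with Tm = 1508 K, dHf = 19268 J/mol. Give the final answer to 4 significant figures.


dT = R*Tm^2*x / dHf
dT = 8.314 * 1508^2 * 0.044 / 19268
dT = 43.1746 K
T_new = 1508 - 43.1746 = 1465 K


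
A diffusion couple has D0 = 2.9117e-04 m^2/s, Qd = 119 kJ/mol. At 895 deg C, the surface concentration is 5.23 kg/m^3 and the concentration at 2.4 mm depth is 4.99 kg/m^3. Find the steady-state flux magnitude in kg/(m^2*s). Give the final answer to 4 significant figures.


Step 1: D = D0 * exp(-Qd/(R*T))
T = 895 + 273.15 = 1168.15 K
D = 2.9117e-04 * exp(-119e3 / (8.314 * 1168.15)) = 1.38927e-09 m^2/s
Step 2: J = D * (C1 - C2) / dx
J = 1.38927e-09 * (5.23 - 4.99) / 2.4e-03
J = 1.389e-07 kg/(m^2*s)


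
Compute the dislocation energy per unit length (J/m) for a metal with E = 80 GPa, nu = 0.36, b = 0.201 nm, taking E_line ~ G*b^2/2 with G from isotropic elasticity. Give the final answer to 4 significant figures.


Step 1: G = E / (2*(1+nu))
G = 80 / (2*(1+0.36)) = 29.4118 GPa = 2.94118e+10 Pa
Step 2: E_line = G*b^2/2
b = 0.201 nm = 2.01e-10 m
E_line = 0.5 * 2.94118e+10 * (2.01e-10)^2 = 5.941e-10 J/m


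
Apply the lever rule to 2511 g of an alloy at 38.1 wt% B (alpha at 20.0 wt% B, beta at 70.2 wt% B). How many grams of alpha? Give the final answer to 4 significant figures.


f_alpha = (C_beta - C0) / (C_beta - C_alpha)
f_alpha = (70.2 - 38.1) / (70.2 - 20.0) = 0.639442
m_alpha = f_alpha * m_total = 0.639442 * 2511 = 1606 g


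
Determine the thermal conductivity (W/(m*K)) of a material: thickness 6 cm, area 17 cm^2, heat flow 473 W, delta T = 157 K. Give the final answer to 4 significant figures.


k = Q*L / (A*dT)
L = 0.06 m, A = 1.7e-03 m^2
k = 473 * 0.06 / (1.7e-03 * 157)
k = 106.3 W/(m*K)


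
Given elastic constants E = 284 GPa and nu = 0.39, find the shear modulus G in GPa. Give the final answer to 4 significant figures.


G = E / (2*(1+nu))
G = 284 / (2*(1+0.39))
G = 102.2 GPa


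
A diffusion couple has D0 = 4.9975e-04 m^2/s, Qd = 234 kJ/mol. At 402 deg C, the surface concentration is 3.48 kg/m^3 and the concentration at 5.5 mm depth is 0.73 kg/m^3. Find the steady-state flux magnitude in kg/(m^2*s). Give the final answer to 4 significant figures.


Step 1: D = D0 * exp(-Qd/(R*T))
T = 402 + 273.15 = 675.15 K
D = 4.9975e-04 * exp(-234e3 / (8.314 * 675.15)) = 3.92748e-22 m^2/s
Step 2: J = D * (C1 - C2) / dx
J = 3.92748e-22 * (3.48 - 0.73) / 5.5e-03
J = 1.964e-19 kg/(m^2*s)


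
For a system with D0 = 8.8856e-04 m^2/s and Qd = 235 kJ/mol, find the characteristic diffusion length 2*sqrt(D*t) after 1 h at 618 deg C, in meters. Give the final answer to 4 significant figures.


Step 1: D = D0 * exp(-Qd/(R*T))
T = 891.15 K
D = 8.8856e-04 * exp(-235e3 / (8.314 * 891.15)) = 1.49175e-17 m^2/s
Step 2: L = 2*sqrt(D*t)
t = 1 h = 3600 s
L = 2*sqrt(1.49175e-17 * 3600) = 4.635e-07 m


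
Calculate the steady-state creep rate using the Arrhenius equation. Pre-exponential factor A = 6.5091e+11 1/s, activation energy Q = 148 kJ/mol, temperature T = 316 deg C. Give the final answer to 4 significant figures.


rate = A * exp(-Q / (R*T))
T = 316 + 273.15 = 589.15 K
rate = 6.5091e+11 * exp(-148e3 / (8.314 * 589.15))
rate = 0.04912 1/s


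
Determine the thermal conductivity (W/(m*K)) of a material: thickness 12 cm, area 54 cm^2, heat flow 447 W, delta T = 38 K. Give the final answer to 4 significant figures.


k = Q*L / (A*dT)
L = 0.12 m, A = 5.4e-03 m^2
k = 447 * 0.12 / (5.4e-03 * 38)
k = 261.4 W/(m*K)


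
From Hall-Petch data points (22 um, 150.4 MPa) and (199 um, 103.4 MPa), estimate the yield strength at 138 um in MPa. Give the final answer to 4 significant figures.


sigma_y = sigma0 + k / sqrt(d)
1/sqrt(d1) = 1/sqrt(2.2e-05) = 213.201;  1/sqrt(d2) = 70.8881
k = (sigma1 - sigma2) / (1/sqrt(d1) - 1/sqrt(d2)) = (150.4 - 103.4) / (213.201 - 70.8881) = 0.330259 MPa*m^0.5
sigma0 = sigma1 - k/sqrt(d1) = 150.4 - 0.330259*213.201 = 79.9886 MPa
sigma_y(d3) = 79.9886 + 0.330259 / sqrt(1.38e-04) = 108.1 MPa


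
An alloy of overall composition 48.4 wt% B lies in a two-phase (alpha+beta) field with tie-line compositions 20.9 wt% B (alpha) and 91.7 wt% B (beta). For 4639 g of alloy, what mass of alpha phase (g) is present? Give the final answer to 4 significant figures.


f_alpha = (C_beta - C0) / (C_beta - C_alpha)
f_alpha = (91.7 - 48.4) / (91.7 - 20.9) = 0.611582
m_alpha = f_alpha * m_total = 0.611582 * 4639 = 2837 g


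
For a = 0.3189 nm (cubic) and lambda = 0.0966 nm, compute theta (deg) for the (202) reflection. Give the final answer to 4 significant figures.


d = a / sqrt(h^2+k^2+l^2)
d = 0.3189 / sqrt(8) = 0.112748 nm
lambda = 2*d*sin(theta)  =>  sin(theta) = lambda / (2*d)
sin(theta) = 0.0966 / (2 * 0.112748) = 0.428388
theta = 25.37 deg


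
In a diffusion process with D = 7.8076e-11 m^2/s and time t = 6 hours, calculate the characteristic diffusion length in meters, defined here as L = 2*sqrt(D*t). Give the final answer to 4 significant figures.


t = 6 hr = 21600 s
Diffusion length = 2*sqrt(D*t)
= 2*sqrt(7.8076e-11 * 21600)
= 2.597e-03 m


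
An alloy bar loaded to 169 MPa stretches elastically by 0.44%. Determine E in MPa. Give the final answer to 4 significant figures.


E = sigma / epsilon
epsilon = 0.44% = 4.4e-03
E = 169 / 4.4e-03
E = 38410 MPa


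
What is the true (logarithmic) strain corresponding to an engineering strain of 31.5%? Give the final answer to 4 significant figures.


epsilon_true = ln(1 + epsilon_eng)
epsilon_true = ln(1 + 0.315)
epsilon_true = 0.2738


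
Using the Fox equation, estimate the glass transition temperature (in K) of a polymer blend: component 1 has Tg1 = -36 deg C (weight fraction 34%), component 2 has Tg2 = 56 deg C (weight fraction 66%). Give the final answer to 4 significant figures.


1/Tg = w1/Tg1 + w2/Tg2 (in Kelvin)
Tg1 = 237.15 K, Tg2 = 329.15 K
1/Tg = 0.34/237.15 + 0.66/329.15
Tg = 290.8 K


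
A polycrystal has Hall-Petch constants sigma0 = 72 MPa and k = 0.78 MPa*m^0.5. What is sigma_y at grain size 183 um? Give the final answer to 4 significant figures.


sigma_y = sigma0 + k / sqrt(d)
d = 183 um = 1.83e-04 m
sigma_y = 72 + 0.78 / sqrt(1.83e-04)
sigma_y = 129.7 MPa


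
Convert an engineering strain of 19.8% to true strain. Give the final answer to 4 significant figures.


epsilon_true = ln(1 + epsilon_eng)
epsilon_true = ln(1 + 0.198)
epsilon_true = 0.1807


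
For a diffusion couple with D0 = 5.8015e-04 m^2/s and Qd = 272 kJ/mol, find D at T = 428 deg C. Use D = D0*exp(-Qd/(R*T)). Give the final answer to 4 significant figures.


D = D0 * exp(-Qd / (R*T))
T = 701.15 K
D = 5.8015e-04 * exp(-272e3 / (8.314 * 701.15))
D = 3.157e-24 m^2/s


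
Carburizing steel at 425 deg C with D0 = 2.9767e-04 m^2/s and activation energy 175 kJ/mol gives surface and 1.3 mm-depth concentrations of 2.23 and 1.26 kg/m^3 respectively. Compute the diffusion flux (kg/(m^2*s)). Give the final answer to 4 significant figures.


Step 1: D = D0 * exp(-Qd/(R*T))
T = 425 + 273.15 = 698.15 K
D = 2.9767e-04 * exp(-175e3 / (8.314 * 698.15)) = 2.39882e-17 m^2/s
Step 2: J = D * (C1 - C2) / dx
J = 2.39882e-17 * (2.23 - 1.26) / 1.3e-03
J = 1.79e-14 kg/(m^2*s)


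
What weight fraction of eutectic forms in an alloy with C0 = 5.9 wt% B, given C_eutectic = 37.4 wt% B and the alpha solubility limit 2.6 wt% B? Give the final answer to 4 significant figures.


f_primary = (C_e - C0) / (C_e - C_alpha_max)
f_primary = (37.4 - 5.9) / (37.4 - 2.6)
f_primary = 0.905172
f_eutectic = 1 - 0.905172 = 0.09483
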